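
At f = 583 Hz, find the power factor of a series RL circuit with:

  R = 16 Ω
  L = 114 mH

Step 1 — Angular frequency: ω = 2π·f = 2π·583 = 3663 rad/s.
Step 2 — Component impedances:
  R: Z = R = 16 Ω
  L: Z = jωL = j·3663·0.114 = 0 + j417.6 Ω
Step 3 — Series combination: Z_total = R + L = 16 + j417.6 Ω = 417.9∠87.8° Ω.
Step 4 — Power factor: PF = cos(φ) = Re(Z)/|Z| = 16/417.9 = 0.03829.
Step 5 — Type: Im(Z) = 417.6 ⇒ lagging (phase φ = 87.8°).

PF = 0.03829 (lagging, φ = 87.8°)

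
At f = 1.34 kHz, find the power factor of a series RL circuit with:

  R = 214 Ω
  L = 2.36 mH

Step 1 — Angular frequency: ω = 2π·f = 2π·1340 = 8419 rad/s.
Step 2 — Component impedances:
  R: Z = R = 214 Ω
  L: Z = jωL = j·8419·0.00236 = 0 + j19.87 Ω
Step 3 — Series combination: Z_total = R + L = 214 + j19.87 Ω = 214.9∠5.3° Ω.
Step 4 — Power factor: PF = cos(φ) = Re(Z)/|Z| = 214/214.92 = 0.9957.
Step 5 — Type: Im(Z) = 19.87 ⇒ lagging (phase φ = 5.3°).

PF = 0.9957 (lagging, φ = 5.3°)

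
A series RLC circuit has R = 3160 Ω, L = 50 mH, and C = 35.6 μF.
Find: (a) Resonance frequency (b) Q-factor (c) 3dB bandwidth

Step 1 — Resonance: ω₀ = 1/√(LC) = 1/√(0.05·3.56e-05) = 749.5 rad/s.
Step 2 — f₀ = ω₀/(2π) = 119.3 Hz.
Step 3 — Series Q: Q = ω₀L/R = 749.5·0.05/3160 = 0.01186.
Step 4 — Bandwidth: Δω = ω₀/Q = 6.32e+04 rad/s; BW = Δω/(2π) = 1.006e+04 Hz.

(a) f₀ = 119.3 Hz  (b) Q = 0.01186  (c) BW = 1.006e+04 Hz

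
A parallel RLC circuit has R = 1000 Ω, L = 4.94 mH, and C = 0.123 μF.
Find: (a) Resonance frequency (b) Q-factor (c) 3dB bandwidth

Step 1 — Resonance: ω₀ = 1/√(LC) = 1/√(0.00494·1.23e-07) = 4.057e+04 rad/s.
Step 2 — f₀ = ω₀/(2π) = 6457 Hz.
Step 3 — Parallel Q: Q = R/(ω₀L) = 1000/(4.057e+04·0.00494) = 4.99.
Step 4 — Bandwidth: Δω = ω₀/Q = 8130 rad/s; BW = Δω/(2π) = 1294 Hz.

(a) f₀ = 6457 Hz  (b) Q = 4.99  (c) BW = 1294 Hz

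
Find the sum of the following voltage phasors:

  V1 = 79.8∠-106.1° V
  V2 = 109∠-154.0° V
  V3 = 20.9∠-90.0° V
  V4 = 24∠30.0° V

Step 1 — Convert each phasor to rectangular form:
  V1 = 79.8·(cos(-106.1°) + j·sin(-106.1°)) = -22.13 - j76.67 V
  V2 = 109·(cos(-154.0°) + j·sin(-154.0°)) = -97.97 - j47.78 V
  V3 = 20.9·(cos(-90.0°) + j·sin(-90.0°)) = 0 - j20.9 V
  V4 = 24·(cos(30.0°) + j·sin(30.0°)) = 20.78 + j12 V
Step 2 — Sum components: V_total = -99.31 - j133.4 V.
Step 3 — Convert to polar: |V_total| = 166.3 V, ∠V_total = -126.7°.

V_total = 166.3∠-126.7° V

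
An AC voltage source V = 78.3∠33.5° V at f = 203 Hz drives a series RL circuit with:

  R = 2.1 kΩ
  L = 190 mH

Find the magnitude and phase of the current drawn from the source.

Step 1 — Angular frequency: ω = 2π·f = 2π·203 = 1275 rad/s.
Step 2 — Component impedances:
  R: Z = R = 2100 Ω
  L: Z = jωL = j·1275·0.19 = 0 + j242.3 Ω
Step 3 — Series combination: Z_total = R + L = 2100 + j242.3 Ω = 2114∠6.6° Ω.
Step 4 — Source phasor: V = 78.3∠33.5° V = 65.29 + j43.22 V.
Step 5 — Ohm's law: I = V / Z_total = (65.29 + j43.22) / (2100 + j242.3) = 0.03303 + j0.01677 A.
Step 6 — Convert to polar: |I| = 0.03704 A, ∠I = 26.9°.

I = 0.03704∠26.9° A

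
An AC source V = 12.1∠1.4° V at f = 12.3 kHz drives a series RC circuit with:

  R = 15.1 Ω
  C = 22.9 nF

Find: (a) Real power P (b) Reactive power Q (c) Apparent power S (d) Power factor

Step 1 — Angular frequency: ω = 2π·f = 2π·1.23e+04 = 7.728e+04 rad/s.
Step 2 — Component impedances:
  R: Z = R = 15.1 Ω
  C: Z = 1/(jωC) = -j/(ω·C) = 0 - j565 Ω
Step 3 — Series combination: Z_total = R + C = 15.1 - j565 Ω = 565.2∠-88.5° Ω.
Step 4 — Source phasor: V = 12.1∠1.4° V = 12.1 + j0.2956 V.
Step 5 — Current: I = V / Z = 4.887e-05 + j0.02141 A = 0.02141∠89.9° A.
Step 6 — Complex power: S = V·I* = 0.00692 - j0.2589 VA.
Step 7 — Real power: P = Re(S) = 0.00692 W.
Step 8 — Reactive power: Q = Im(S) = -0.2589 VAR.
Step 9 — Apparent power: |S| = 0.259 VA.
Step 10 — Power factor: PF = P/|S| = 0.02671 (leading).

(a) P = 0.00692 W  (b) Q = -0.2589 VAR  (c) S = 0.259 VA  (d) PF = 0.02671 (leading)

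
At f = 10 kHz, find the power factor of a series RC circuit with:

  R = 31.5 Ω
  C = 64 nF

Step 1 — Angular frequency: ω = 2π·f = 2π·1e+04 = 6.283e+04 rad/s.
Step 2 — Component impedances:
  R: Z = R = 31.5 Ω
  C: Z = 1/(jωC) = -j/(ω·C) = 0 - j248.7 Ω
Step 3 — Series combination: Z_total = R + C = 31.5 - j248.7 Ω = 250.7∠-82.8° Ω.
Step 4 — Power factor: PF = cos(φ) = Re(Z)/|Z| = 31.5/250.67 = 0.1257.
Step 5 — Type: Im(Z) = -248.7 ⇒ leading (phase φ = -82.8°).

PF = 0.1257 (leading, φ = -82.8°)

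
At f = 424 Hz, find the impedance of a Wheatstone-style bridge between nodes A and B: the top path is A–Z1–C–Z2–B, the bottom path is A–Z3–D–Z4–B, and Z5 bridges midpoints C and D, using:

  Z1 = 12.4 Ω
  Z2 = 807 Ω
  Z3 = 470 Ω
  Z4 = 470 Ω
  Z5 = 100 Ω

Step 1 — Angular frequency: ω = 2π·f = 2π·424 = 2664 rad/s.
Step 2 — Component impedances:
  Z1: Z = R = 12.4 Ω
  Z2: Z = R = 807 Ω
  Z3: Z = R = 470 Ω
  Z4: Z = R = 470 Ω
  Z5: Z = R = 100 Ω
Step 3 — Bridge requires nodal analysis (the Z5 bridge couples midpoints C and D, so the two paths cannot be reduced to a simple series/parallel combination). Setting node B to ground and injecting 1 A at node A, the 3-node admittance system at A, C, D solves to V_A = Z_AB = 337.7 Ω = 337.7∠0.0° Ω.

Z = 337.7 Ω = 337.7∠0.0° Ω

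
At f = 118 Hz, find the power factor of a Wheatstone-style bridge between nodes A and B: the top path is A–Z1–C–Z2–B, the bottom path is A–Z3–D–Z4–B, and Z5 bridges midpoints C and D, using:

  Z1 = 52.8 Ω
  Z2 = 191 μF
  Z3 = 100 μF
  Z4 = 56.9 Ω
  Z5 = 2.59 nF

Step 1 — Angular frequency: ω = 2π·f = 2π·118 = 741.4 rad/s.
Step 2 — Component impedances:
  Z1: Z = R = 52.8 Ω
  Z2: Z = 1/(jωC) = -j/(ω·C) = 0 - j7.062 Ω
  Z3: Z = 1/(jωC) = -j/(ω·C) = 0 - j13.49 Ω
  Z4: Z = R = 56.9 Ω
  Z5: Z = 1/(jωC) = -j/(ω·C) = 0 - j5.208e+05 Ω
Step 3 — Bridge requires nodal analysis (the Z5 bridge couples midpoints C and D, so the two paths cannot be reduced to a simple series/parallel combination). Setting node B to ground and injecting 1 A at node A, the 3-node admittance system at A, C, D solves to V_A = Z_AB = 27.46 - j5.013 Ω = 27.91∠-10.3° Ω.
Step 4 — Power factor: PF = cos(φ) = Re(Z)/|Z| = 27.458/27.912 = 0.9837.
Step 5 — Type: Im(Z) = -5.013 ⇒ leading (phase φ = -10.3°).

PF = 0.9837 (leading, φ = -10.3°)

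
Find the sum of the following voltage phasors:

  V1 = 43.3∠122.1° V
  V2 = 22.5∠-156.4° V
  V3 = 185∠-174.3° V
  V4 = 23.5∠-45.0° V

Step 1 — Convert each phasor to rectangular form:
  V1 = 43.3·(cos(122.1°) + j·sin(122.1°)) = -23.01 + j36.68 V
  V2 = 22.5·(cos(-156.4°) + j·sin(-156.4°)) = -20.62 - j9.008 V
  V3 = 185·(cos(-174.3°) + j·sin(-174.3°)) = -184.1 - j18.37 V
  V4 = 23.5·(cos(-45.0°) + j·sin(-45.0°)) = 16.62 - j16.62 V
Step 2 — Sum components: V_total = -211.1 - j7.319 V.
Step 3 — Convert to polar: |V_total| = 211.2 V, ∠V_total = -178.0°.

V_total = 211.2∠-178.0° V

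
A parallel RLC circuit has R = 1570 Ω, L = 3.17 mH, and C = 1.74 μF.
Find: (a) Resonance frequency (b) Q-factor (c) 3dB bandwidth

Step 1 — Resonance: ω₀ = 1/√(LC) = 1/√(0.00317·1.74e-06) = 1.346e+04 rad/s.
Step 2 — f₀ = ω₀/(2π) = 2143 Hz.
Step 3 — Parallel Q: Q = R/(ω₀L) = 1570/(1.346e+04·0.00317) = 36.78.
Step 4 — Bandwidth: Δω = ω₀/Q = 366.1 rad/s; BW = Δω/(2π) = 58.26 Hz.

(a) f₀ = 2143 Hz  (b) Q = 36.78  (c) BW = 58.26 Hz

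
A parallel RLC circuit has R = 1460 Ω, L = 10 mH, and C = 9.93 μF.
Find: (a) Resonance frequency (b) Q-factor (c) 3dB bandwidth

Step 1 — Resonance: ω₀ = 1/√(LC) = 1/√(0.01·9.93e-06) = 3173 rad/s.
Step 2 — f₀ = ω₀/(2π) = 505.1 Hz.
Step 3 — Parallel Q: Q = R/(ω₀L) = 1460/(3173·0.01) = 46.01.
Step 4 — Bandwidth: Δω = ω₀/Q = 68.98 rad/s; BW = Δω/(2π) = 10.98 Hz.

(a) f₀ = 505.1 Hz  (b) Q = 46.01  (c) BW = 10.98 Hz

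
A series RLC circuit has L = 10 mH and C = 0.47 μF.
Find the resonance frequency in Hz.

Step 1 — Resonance condition Im(Z)=0 gives ω₀ = 1/√(LC).
Step 2 — ω₀ = 1/√(0.01·4.7e-07) = 1.459e+04 rad/s.
Step 3 — f₀ = ω₀/(2π) = 2322 Hz.

f₀ = 2322 Hz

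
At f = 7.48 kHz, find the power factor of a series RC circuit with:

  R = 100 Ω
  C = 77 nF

Step 1 — Angular frequency: ω = 2π·f = 2π·7480 = 4.7e+04 rad/s.
Step 2 — Component impedances:
  R: Z = R = 100 Ω
  C: Z = 1/(jωC) = -j/(ω·C) = 0 - j276.3 Ω
Step 3 — Series combination: Z_total = R + C = 100 - j276.3 Ω = 293.9∠-70.1° Ω.
Step 4 — Power factor: PF = cos(φ) = Re(Z)/|Z| = 100/293.9 = 0.3403.
Step 5 — Type: Im(Z) = -276.3 ⇒ leading (phase φ = -70.1°).

PF = 0.3403 (leading, φ = -70.1°)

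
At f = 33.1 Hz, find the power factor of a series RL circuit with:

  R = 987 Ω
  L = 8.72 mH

Step 1 — Angular frequency: ω = 2π·f = 2π·33.1 = 208 rad/s.
Step 2 — Component impedances:
  R: Z = R = 987 Ω
  L: Z = jωL = j·208·0.00872 = 0 + j1.814 Ω
Step 3 — Series combination: Z_total = R + L = 987 + j1.814 Ω = 987∠0.1° Ω.
Step 4 — Power factor: PF = cos(φ) = Re(Z)/|Z| = 987/987 = 1.
Step 5 — Type: Im(Z) = 1.814 ⇒ lagging (phase φ = 0.1°).

PF = 1 (lagging, φ = 0.1°)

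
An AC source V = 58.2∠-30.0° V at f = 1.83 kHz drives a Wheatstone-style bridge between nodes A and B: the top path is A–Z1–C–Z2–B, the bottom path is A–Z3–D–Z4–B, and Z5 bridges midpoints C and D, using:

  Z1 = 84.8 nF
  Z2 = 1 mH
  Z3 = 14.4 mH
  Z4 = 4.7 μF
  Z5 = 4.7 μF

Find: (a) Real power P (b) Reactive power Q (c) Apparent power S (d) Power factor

Step 1 — Angular frequency: ω = 2π·f = 2π·1830 = 1.15e+04 rad/s.
Step 2 — Component impedances:
  Z1: Z = 1/(jωC) = -j/(ω·C) = 0 - j1026 Ω
  Z2: Z = jωL = j·1.15e+04·0.001 = 0 + j11.5 Ω
  Z3: Z = jωL = j·1.15e+04·0.0144 = 0 + j165.6 Ω
  Z4: Z = 1/(jωC) = -j/(ω·C) = 0 - j18.5 Ω
  Z5: Z = 1/(jωC) = -j/(ω·C) = 0 - j18.5 Ω
Step 3 — Bridge requires nodal analysis (the Z5 bridge couples midpoints C and D, so the two paths cannot be reduced to a simple series/parallel combination). Setting node B to ground and injecting 1 A at node A, the 3-node admittance system at A, C, D solves to V_A = Z_AB = 0 + j187.3 Ω = 187.3∠90.0° Ω.
Step 4 — Source phasor: V = 58.2∠-30.0° V = 50.4 - j29.1 V.
Step 5 — Current: I = V / Z = -0.1554 - j0.2692 A = 0.3108∠-120.0° A.
Step 6 — Complex power: S = V·I* = 0 + j18.09 VA.
Step 7 — Real power: P = Re(S) = 0 W.
Step 8 — Reactive power: Q = Im(S) = 18.09 VAR.
Step 9 — Apparent power: |S| = 18.09 VA.
Step 10 — Power factor: PF = P/|S| = 0 (lagging).

(a) P = 0 W  (b) Q = 18.09 VAR  (c) S = 18.09 VA  (d) PF = 0 (lagging)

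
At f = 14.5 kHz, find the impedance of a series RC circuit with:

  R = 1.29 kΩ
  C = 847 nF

Step 1 — Angular frequency: ω = 2π·f = 2π·1.45e+04 = 9.111e+04 rad/s.
Step 2 — Component impedances:
  R: Z = R = 1290 Ω
  C: Z = 1/(jωC) = -j/(ω·C) = 0 - j12.96 Ω
Step 3 — Series combination: Z_total = R + C = 1290 - j12.96 Ω = 1290∠-0.6° Ω.

Z = 1290 - j12.96 Ω = 1290∠-0.6° Ω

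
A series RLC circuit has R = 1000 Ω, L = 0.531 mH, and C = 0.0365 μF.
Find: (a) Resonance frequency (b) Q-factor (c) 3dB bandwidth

Step 1 — Resonance: ω₀ = 1/√(LC) = 1/√(0.000531·3.65e-08) = 2.271e+05 rad/s.
Step 2 — f₀ = ω₀/(2π) = 3.615e+04 Hz.
Step 3 — Series Q: Q = ω₀L/R = 2.271e+05·0.000531/1000 = 0.1206.
Step 4 — Bandwidth: Δω = ω₀/Q = 1.883e+06 rad/s; BW = Δω/(2π) = 2.997e+05 Hz.

(a) f₀ = 3.615e+04 Hz  (b) Q = 0.1206  (c) BW = 2.997e+05 Hz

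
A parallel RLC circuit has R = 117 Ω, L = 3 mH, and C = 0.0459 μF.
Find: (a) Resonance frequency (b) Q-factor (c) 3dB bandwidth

Step 1 — Resonance: ω₀ = 1/√(LC) = 1/√(0.003·4.59e-08) = 8.522e+04 rad/s.
Step 2 — f₀ = ω₀/(2π) = 1.356e+04 Hz.
Step 3 — Parallel Q: Q = R/(ω₀L) = 117/(8.522e+04·0.003) = 0.4576.
Step 4 — Bandwidth: Δω = ω₀/Q = 1.862e+05 rad/s; BW = Δω/(2π) = 2.964e+04 Hz.

(a) f₀ = 1.356e+04 Hz  (b) Q = 0.4576  (c) BW = 2.964e+04 Hz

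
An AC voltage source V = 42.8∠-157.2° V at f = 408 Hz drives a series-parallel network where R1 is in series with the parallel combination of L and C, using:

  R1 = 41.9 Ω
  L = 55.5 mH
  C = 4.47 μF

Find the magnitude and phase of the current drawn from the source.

Step 1 — Angular frequency: ω = 2π·f = 2π·408 = 2564 rad/s.
Step 2 — Component impedances:
  R1: Z = R = 41.9 Ω
  L: Z = jωL = j·2564·0.0555 = 0 + j142.3 Ω
  C: Z = 1/(jωC) = -j/(ω·C) = 0 - j87.27 Ω
Step 3 — Parallel branch: L || C = 1/(1/L + 1/C) = 0 - j225.7 Ω.
Step 4 — Series with R1: Z_total = R1 + (L || C) = 41.9 - j225.7 Ω = 229.6∠-79.5° Ω.
Step 5 — Source phasor: V = 42.8∠-157.2° V = -39.46 - j16.59 V.
Step 6 — Ohm's law: I = V / Z_total = (-39.46 - j16.59) / (41.9 - j225.7) = 0.03966 - j0.1822 A.
Step 7 — Convert to polar: |I| = 0.1864 A, ∠I = -77.7°.

I = 0.1864∠-77.7° A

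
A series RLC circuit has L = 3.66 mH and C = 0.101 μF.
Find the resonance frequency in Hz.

Step 1 — Resonance condition Im(Z)=0 gives ω₀ = 1/√(LC).
Step 2 — ω₀ = 1/√(0.00366·1.01e-07) = 5.201e+04 rad/s.
Step 3 — f₀ = ω₀/(2π) = 8278 Hz.

f₀ = 8278 Hz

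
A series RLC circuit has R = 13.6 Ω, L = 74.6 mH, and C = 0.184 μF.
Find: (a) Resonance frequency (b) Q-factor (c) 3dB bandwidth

Step 1 — Resonance: ω₀ = 1/√(LC) = 1/√(0.0746·1.84e-07) = 8535 rad/s.
Step 2 — f₀ = ω₀/(2π) = 1358 Hz.
Step 3 — Series Q: Q = ω₀L/R = 8535·0.0746/13.6 = 46.82.
Step 4 — Bandwidth: Δω = ω₀/Q = 182.3 rad/s; BW = Δω/(2π) = 29.01 Hz.

(a) f₀ = 1358 Hz  (b) Q = 46.82  (c) BW = 29.01 Hz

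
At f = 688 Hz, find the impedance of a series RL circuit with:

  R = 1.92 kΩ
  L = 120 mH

Step 1 — Angular frequency: ω = 2π·f = 2π·688 = 4323 rad/s.
Step 2 — Component impedances:
  R: Z = R = 1920 Ω
  L: Z = jωL = j·4323·0.12 = 0 + j518.7 Ω
Step 3 — Series combination: Z_total = R + L = 1920 + j518.7 Ω = 1989∠15.1° Ω.

Z = 1920 + j518.7 Ω = 1989∠15.1° Ω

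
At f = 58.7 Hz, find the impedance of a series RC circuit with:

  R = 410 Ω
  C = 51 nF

Step 1 — Angular frequency: ω = 2π·f = 2π·58.7 = 368.8 rad/s.
Step 2 — Component impedances:
  R: Z = R = 410 Ω
  C: Z = 1/(jωC) = -j/(ω·C) = 0 - j5.316e+04 Ω
Step 3 — Series combination: Z_total = R + C = 410 - j5.316e+04 Ω = 5.316e+04∠-89.6° Ω.

Z = 410 - j5.316e+04 Ω = 5.316e+04∠-89.6° Ω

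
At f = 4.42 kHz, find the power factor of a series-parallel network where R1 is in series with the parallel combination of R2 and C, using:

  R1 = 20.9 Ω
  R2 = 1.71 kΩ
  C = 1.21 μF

Step 1 — Angular frequency: ω = 2π·f = 2π·4420 = 2.777e+04 rad/s.
Step 2 — Component impedances:
  R1: Z = R = 20.9 Ω
  R2: Z = R = 1710 Ω
  C: Z = 1/(jωC) = -j/(ω·C) = 0 - j29.76 Ω
Step 3 — Parallel branch: R2 || C = 1/(1/R2 + 1/C) = 0.5177 - j29.75 Ω.
Step 4 — Series with R1: Z_total = R1 + (R2 || C) = 21.42 - j29.75 Ω = 36.66∠-54.2° Ω.
Step 5 — Power factor: PF = cos(φ) = Re(Z)/|Z| = 21.42/36.66 = 0.5843.
Step 6 — Type: Im(Z) = -29.75 ⇒ leading (phase φ = -54.2°).

PF = 0.5843 (leading, φ = -54.2°)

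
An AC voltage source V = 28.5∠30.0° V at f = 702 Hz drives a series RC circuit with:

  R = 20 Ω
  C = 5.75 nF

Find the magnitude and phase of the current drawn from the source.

Step 1 — Angular frequency: ω = 2π·f = 2π·702 = 4411 rad/s.
Step 2 — Component impedances:
  R: Z = R = 20 Ω
  C: Z = 1/(jωC) = -j/(ω·C) = 0 - j3.943e+04 Ω
Step 3 — Series combination: Z_total = R + C = 20 - j3.943e+04 Ω = 3.943e+04∠-90.0° Ω.
Step 4 — Source phasor: V = 28.5∠30.0° V = 24.68 + j14.25 V.
Step 5 — Ohm's law: I = V / Z_total = (24.68 + j14.25) / (20 - j3.943e+04) = -0.0003611 + j0.0006262 A.
Step 6 — Convert to polar: |I| = 0.0007228 A, ∠I = 120.0°.

I = 0.0007228∠120.0° A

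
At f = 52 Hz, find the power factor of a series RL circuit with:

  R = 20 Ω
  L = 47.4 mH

Step 1 — Angular frequency: ω = 2π·f = 2π·52 = 326.7 rad/s.
Step 2 — Component impedances:
  R: Z = R = 20 Ω
  L: Z = jωL = j·326.7·0.0474 = 0 + j15.49 Ω
Step 3 — Series combination: Z_total = R + L = 20 + j15.49 Ω = 25.3∠37.8° Ω.
Step 4 — Power factor: PF = cos(φ) = Re(Z)/|Z| = 20/25.295 = 0.7907.
Step 5 — Type: Im(Z) = 15.49 ⇒ lagging (phase φ = 37.8°).

PF = 0.7907 (lagging, φ = 37.8°)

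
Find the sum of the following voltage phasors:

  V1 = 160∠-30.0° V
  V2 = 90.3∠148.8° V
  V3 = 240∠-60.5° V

Step 1 — Convert each phasor to rectangular form:
  V1 = 160·(cos(-30.0°) + j·sin(-30.0°)) = 138.6 - j80 V
  V2 = 90.3·(cos(148.8°) + j·sin(148.8°)) = -77.24 + j46.78 V
  V3 = 240·(cos(-60.5°) + j·sin(-60.5°)) = 118.2 - j208.9 V
Step 2 — Sum components: V_total = 179.5 - j242.1 V.
Step 3 — Convert to polar: |V_total| = 301.4 V, ∠V_total = -53.4°.

V_total = 301.4∠-53.4° V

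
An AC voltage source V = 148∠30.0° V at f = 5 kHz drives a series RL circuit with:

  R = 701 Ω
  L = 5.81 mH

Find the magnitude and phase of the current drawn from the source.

Step 1 — Angular frequency: ω = 2π·f = 2π·5000 = 3.142e+04 rad/s.
Step 2 — Component impedances:
  R: Z = R = 701 Ω
  L: Z = jωL = j·3.142e+04·0.00581 = 0 + j182.5 Ω
Step 3 — Series combination: Z_total = R + L = 701 + j182.5 Ω = 724.4∠14.6° Ω.
Step 4 — Source phasor: V = 148∠30.0° V = 128.2 + j74 V.
Step 5 — Ohm's law: I = V / Z_total = (128.2 + j74) / (701 + j182.5) = 0.197 + j0.05428 A.
Step 6 — Convert to polar: |I| = 0.2043 A, ∠I = 15.4°.

I = 0.2043∠15.4° A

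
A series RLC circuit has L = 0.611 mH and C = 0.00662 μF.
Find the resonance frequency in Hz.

Step 1 — Resonance condition Im(Z)=0 gives ω₀ = 1/√(LC).
Step 2 — ω₀ = 1/√(0.000611·6.62e-09) = 4.972e+05 rad/s.
Step 3 — f₀ = ω₀/(2π) = 7.914e+04 Hz.

f₀ = 7.914e+04 Hz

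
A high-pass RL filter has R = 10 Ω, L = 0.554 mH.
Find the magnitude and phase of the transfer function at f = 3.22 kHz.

Step 1 — Angular frequency: ω = 2π·3220 = 2.023e+04 rad/s.
Step 2 — Transfer function: H(jω) = jωL/(R + jωL).
Step 3 — Numerator jωL = j·11.21; denominator R + jωL = 10 + j11.21.
Step 4 — H = 0.5568 + j0.4968.
Step 5 — Magnitude: |H| = 0.7462 (-2.5 dB); phase: φ = 41.7°.

|H| = 0.7462 (-2.5 dB), φ = 41.7°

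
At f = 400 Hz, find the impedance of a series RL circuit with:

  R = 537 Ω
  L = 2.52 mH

Step 1 — Angular frequency: ω = 2π·f = 2π·400 = 2513 rad/s.
Step 2 — Component impedances:
  R: Z = R = 537 Ω
  L: Z = jωL = j·2513·0.00252 = 0 + j6.333 Ω
Step 3 — Series combination: Z_total = R + L = 537 + j6.333 Ω = 537∠0.7° Ω.

Z = 537 + j6.333 Ω = 537∠0.7° Ω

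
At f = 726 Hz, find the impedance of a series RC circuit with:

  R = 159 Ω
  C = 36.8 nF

Step 1 — Angular frequency: ω = 2π·f = 2π·726 = 4562 rad/s.
Step 2 — Component impedances:
  R: Z = R = 159 Ω
  C: Z = 1/(jωC) = -j/(ω·C) = 0 - j5957 Ω
Step 3 — Series combination: Z_total = R + C = 159 - j5957 Ω = 5959∠-88.5° Ω.

Z = 159 - j5957 Ω = 5959∠-88.5° Ω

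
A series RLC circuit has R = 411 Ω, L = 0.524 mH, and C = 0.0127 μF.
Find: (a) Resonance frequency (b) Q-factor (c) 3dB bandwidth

Step 1 — Resonance: ω₀ = 1/√(LC) = 1/√(0.000524·1.27e-08) = 3.876e+05 rad/s.
Step 2 — f₀ = ω₀/(2π) = 6.17e+04 Hz.
Step 3 — Series Q: Q = ω₀L/R = 3.876e+05·0.000524/411 = 0.4942.
Step 4 — Bandwidth: Δω = ω₀/Q = 7.844e+05 rad/s; BW = Δω/(2π) = 1.248e+05 Hz.

(a) f₀ = 6.17e+04 Hz  (b) Q = 0.4942  (c) BW = 1.248e+05 Hz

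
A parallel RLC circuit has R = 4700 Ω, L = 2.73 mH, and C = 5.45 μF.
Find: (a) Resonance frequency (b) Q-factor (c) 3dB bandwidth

Step 1 — Resonance: ω₀ = 1/√(LC) = 1/√(0.00273·5.45e-06) = 8198 rad/s.
Step 2 — f₀ = ω₀/(2π) = 1305 Hz.
Step 3 — Parallel Q: Q = R/(ω₀L) = 4700/(8198·0.00273) = 210.
Step 4 — Bandwidth: Δω = ω₀/Q = 39.04 rad/s; BW = Δω/(2π) = 6.213 Hz.

(a) f₀ = 1305 Hz  (b) Q = 210  (c) BW = 6.213 Hz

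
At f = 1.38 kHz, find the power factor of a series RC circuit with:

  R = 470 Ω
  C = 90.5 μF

Step 1 — Angular frequency: ω = 2π·f = 2π·1380 = 8671 rad/s.
Step 2 — Component impedances:
  R: Z = R = 470 Ω
  C: Z = 1/(jωC) = -j/(ω·C) = 0 - j1.274 Ω
Step 3 — Series combination: Z_total = R + C = 470 - j1.274 Ω = 470∠-0.2° Ω.
Step 4 — Power factor: PF = cos(φ) = Re(Z)/|Z| = 470/470 = 1.
Step 5 — Type: Im(Z) = -1.274 ⇒ leading (phase φ = -0.2°).

PF = 1 (leading, φ = -0.2°)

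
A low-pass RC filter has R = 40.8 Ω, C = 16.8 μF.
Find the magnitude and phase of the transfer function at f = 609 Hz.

Step 1 — Angular frequency: ω = 2π·609 = 3826 rad/s.
Step 2 — Transfer function: H(jω) = 1/(1 + jωRC).
Step 3 — Denominator: 1 + jωRC = 1 + j·3826·40.8·1.68e-05 = 1 + j2.623.
Step 4 — H = 0.1269 - j0.3329.
Step 5 — Magnitude: |H| = 0.3563 (-9.0 dB); phase: φ = -69.1°.

|H| = 0.3563 (-9.0 dB), φ = -69.1°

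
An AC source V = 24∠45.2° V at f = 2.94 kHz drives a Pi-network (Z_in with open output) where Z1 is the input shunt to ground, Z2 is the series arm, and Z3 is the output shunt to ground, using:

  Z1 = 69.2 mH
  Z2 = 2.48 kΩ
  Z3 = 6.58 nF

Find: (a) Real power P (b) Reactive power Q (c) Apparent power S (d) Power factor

Step 1 — Angular frequency: ω = 2π·f = 2π·2940 = 1.847e+04 rad/s.
Step 2 — Component impedances:
  Z1: Z = jωL = j·1.847e+04·0.0692 = 0 + j1278 Ω
  Z2: Z = R = 2480 Ω
  Z3: Z = 1/(jωC) = -j/(ω·C) = 0 - j8227 Ω
Step 3 — With open output, the series arm Z2 and the output shunt Z3 appear in series to ground: Z2 + Z3 = 2480 - j8227 Ω.
Step 4 — Parallel with input shunt Z1: Z_in = Z1 || (Z2 + Z3) = 74.44 + j1487 Ω = 1489∠87.1° Ω.
Step 5 — Source phasor: V = 24∠45.2° V = 16.91 + j17.03 V.
Step 6 — Current: I = V / Z = 0.01199 - j0.01077 A = 0.01612∠-41.9° A.
Step 7 — Complex power: S = V·I* = 0.01935 + j0.3864 VA.
Step 8 — Real power: P = Re(S) = 0.01935 W.
Step 9 — Reactive power: Q = Im(S) = 0.3864 VAR.
Step 10 — Apparent power: |S| = 0.3869 VA.
Step 11 — Power factor: PF = P/|S| = 0.05 (lagging).

(a) P = 0.01935 W  (b) Q = 0.3864 VAR  (c) S = 0.3869 VA  (d) PF = 0.05 (lagging)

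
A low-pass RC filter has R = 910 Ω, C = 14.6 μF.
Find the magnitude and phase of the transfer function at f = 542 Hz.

Step 1 — Angular frequency: ω = 2π·542 = 3405 rad/s.
Step 2 — Transfer function: H(jω) = 1/(1 + jωRC).
Step 3 — Denominator: 1 + jωRC = 1 + j·3405·910·1.46e-05 = 1 + j45.25.
Step 4 — H = 0.0004882 - j0.02209.
Step 5 — Magnitude: |H| = 0.0221 (-33.1 dB); phase: φ = -88.7°.

|H| = 0.0221 (-33.1 dB), φ = -88.7°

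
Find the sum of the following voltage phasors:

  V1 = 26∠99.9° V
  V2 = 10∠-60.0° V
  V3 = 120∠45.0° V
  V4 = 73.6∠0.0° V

Step 1 — Convert each phasor to rectangular form:
  V1 = 26·(cos(99.9°) + j·sin(99.9°)) = -4.47 + j25.61 V
  V2 = 10·(cos(-60.0°) + j·sin(-60.0°)) = 5 - j8.66 V
  V3 = 120·(cos(45.0°) + j·sin(45.0°)) = 84.85 + j84.85 V
  V4 = 73.6·(cos(0.0°) + j·sin(0.0°)) = 73.6 V
Step 2 — Sum components: V_total = 159 + j101.8 V.
Step 3 — Convert to polar: |V_total| = 188.8 V, ∠V_total = 32.6°.

V_total = 188.8∠32.6° V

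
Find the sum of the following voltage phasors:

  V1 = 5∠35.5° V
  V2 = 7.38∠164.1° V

Step 1 — Convert each phasor to rectangular form:
  V1 = 5·(cos(35.5°) + j·sin(35.5°)) = 4.071 + j2.904 V
  V2 = 7.38·(cos(164.1°) + j·sin(164.1°)) = -7.098 + j2.022 V
Step 2 — Sum components: V_total = -3.027 + j4.925 V.
Step 3 — Convert to polar: |V_total| = 5.781 V, ∠V_total = 121.6°.

V_total = 5.781∠121.6° V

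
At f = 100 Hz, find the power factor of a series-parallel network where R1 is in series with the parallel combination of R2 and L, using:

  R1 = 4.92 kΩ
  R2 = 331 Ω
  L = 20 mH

Step 1 — Angular frequency: ω = 2π·f = 2π·100 = 628.3 rad/s.
Step 2 — Component impedances:
  R1: Z = R = 4920 Ω
  R2: Z = R = 331 Ω
  L: Z = jωL = j·628.3·0.02 = 0 + j12.57 Ω
Step 3 — Parallel branch: R2 || L = 1/(1/R2 + 1/L) = 0.4764 + j12.55 Ω.
Step 4 — Series with R1: Z_total = R1 + (R2 || L) = 4920 + j12.55 Ω = 4920∠0.1° Ω.
Step 5 — Power factor: PF = cos(φ) = Re(Z)/|Z| = 4920/4920 = 1.
Step 6 — Type: Im(Z) = 12.55 ⇒ lagging (phase φ = 0.1°).

PF = 1 (lagging, φ = 0.1°)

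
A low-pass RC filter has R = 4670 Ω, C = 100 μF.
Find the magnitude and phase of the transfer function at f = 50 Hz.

Step 1 — Angular frequency: ω = 2π·50 = 314.2 rad/s.
Step 2 — Transfer function: H(jω) = 1/(1 + jωRC).
Step 3 — Denominator: 1 + jωRC = 1 + j·314.2·4670·0.0001 = 1 + j146.7.
Step 4 — H = 4.646e-05 - j0.006816.
Step 5 — Magnitude: |H| = 0.006816 (-43.3 dB); phase: φ = -89.6°.

|H| = 0.006816 (-43.3 dB), φ = -89.6°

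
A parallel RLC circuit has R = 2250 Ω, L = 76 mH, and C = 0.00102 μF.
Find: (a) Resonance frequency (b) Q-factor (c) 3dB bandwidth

Step 1 — Resonance: ω₀ = 1/√(LC) = 1/√(0.076·1.02e-09) = 1.136e+05 rad/s.
Step 2 — f₀ = ω₀/(2π) = 1.808e+04 Hz.
Step 3 — Parallel Q: Q = R/(ω₀L) = 2250/(1.136e+05·0.076) = 0.2607.
Step 4 — Bandwidth: Δω = ω₀/Q = 4.357e+05 rad/s; BW = Δω/(2π) = 6.935e+04 Hz.

(a) f₀ = 1.808e+04 Hz  (b) Q = 0.2607  (c) BW = 6.935e+04 Hz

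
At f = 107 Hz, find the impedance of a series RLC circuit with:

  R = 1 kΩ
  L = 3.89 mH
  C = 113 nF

Step 1 — Angular frequency: ω = 2π·f = 2π·107 = 672.3 rad/s.
Step 2 — Component impedances:
  R: Z = R = 1000 Ω
  L: Z = jωL = j·672.3·0.00389 = 0 + j2.615 Ω
  C: Z = 1/(jωC) = -j/(ω·C) = 0 - j1.316e+04 Ω
Step 3 — Series combination: Z_total = R + L + C = 1000 - j1.316e+04 Ω = 1.32e+04∠-85.7° Ω.

Z = 1000 - j1.316e+04 Ω = 1.32e+04∠-85.7° Ω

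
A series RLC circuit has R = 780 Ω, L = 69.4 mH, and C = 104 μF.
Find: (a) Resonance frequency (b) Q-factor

Step 1 — Resonance condition Im(Z)=0 gives ω₀ = 1/√(LC).
Step 2 — ω₀ = 1/√(0.0694·0.000104) = 372.2 rad/s.
Step 3 — f₀ = ω₀/(2π) = 59.24 Hz.
Step 4 — Series Q: Q = ω₀L/R = 372.2·0.0694/780 = 0.03312.

(a) f₀ = 59.24 Hz  (b) Q = 0.03312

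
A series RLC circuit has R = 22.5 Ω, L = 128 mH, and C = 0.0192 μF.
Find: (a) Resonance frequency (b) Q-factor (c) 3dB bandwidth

Step 1 — Resonance condition Im(Z)=0 gives ω₀ = 1/√(LC).
Step 2 — ω₀ = 1/√(0.128·1.92e-08) = 2.017e+04 rad/s.
Step 3 — f₀ = ω₀/(2π) = 3210 Hz.
Step 4 — Series Q: Q = ω₀L/R = 2.017e+04·0.128/22.5 = 114.8.
Step 5 — 3dB bandwidth: Δω = ω₀/Q = 175.8 rad/s; BW = Δω/(2π) = 27.98 Hz.

(a) f₀ = 3210 Hz  (b) Q = 114.8  (c) BW = 27.98 Hz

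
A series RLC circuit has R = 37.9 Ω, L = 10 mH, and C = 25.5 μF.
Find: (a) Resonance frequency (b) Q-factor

Step 1 — Resonance condition Im(Z)=0 gives ω₀ = 1/√(LC).
Step 2 — ω₀ = 1/√(0.01·2.55e-05) = 1980 rad/s.
Step 3 — f₀ = ω₀/(2π) = 315.2 Hz.
Step 4 — Series Q: Q = ω₀L/R = 1980·0.01/37.9 = 0.5225.

(a) f₀ = 315.2 Hz  (b) Q = 0.5225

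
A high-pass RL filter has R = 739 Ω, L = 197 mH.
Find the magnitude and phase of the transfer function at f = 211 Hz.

Step 1 — Angular frequency: ω = 2π·211 = 1326 rad/s.
Step 2 — Transfer function: H(jω) = jωL/(R + jωL).
Step 3 — Numerator jωL = j·261.2; denominator R + jωL = 739 + j261.2.
Step 4 — H = 0.111 + j0.3142.
Step 5 — Magnitude: |H| = 0.3332 (-9.5 dB); phase: φ = 70.5°.

|H| = 0.3332 (-9.5 dB), φ = 70.5°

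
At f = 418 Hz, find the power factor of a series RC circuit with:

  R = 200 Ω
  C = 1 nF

Step 1 — Angular frequency: ω = 2π·f = 2π·418 = 2626 rad/s.
Step 2 — Component impedances:
  R: Z = R = 200 Ω
  C: Z = 1/(jωC) = -j/(ω·C) = 0 - j3.808e+05 Ω
Step 3 — Series combination: Z_total = R + C = 200 - j3.808e+05 Ω = 3.808e+05∠-90.0° Ω.
Step 4 — Power factor: PF = cos(φ) = Re(Z)/|Z| = 200/3.8075e+05 = 0.0005253.
Step 5 — Type: Im(Z) = -3.808e+05 ⇒ leading (phase φ = -90.0°).

PF = 0.0005253 (leading, φ = -90.0°)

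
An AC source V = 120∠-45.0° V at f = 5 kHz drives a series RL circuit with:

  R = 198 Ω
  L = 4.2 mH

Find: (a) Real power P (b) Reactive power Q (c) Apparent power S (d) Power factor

Step 1 — Angular frequency: ω = 2π·f = 2π·5000 = 3.142e+04 rad/s.
Step 2 — Component impedances:
  R: Z = R = 198 Ω
  L: Z = jωL = j·3.142e+04·0.0042 = 0 + j131.9 Ω
Step 3 — Series combination: Z_total = R + L = 198 + j131.9 Ω = 237.9∠33.7° Ω.
Step 4 — Source phasor: V = 120∠-45.0° V = 84.85 - j84.85 V.
Step 5 — Current: I = V / Z = 0.099 - j0.4945 A = 0.5043∠-78.7° A.
Step 6 — Complex power: S = V·I* = 50.36 + j33.56 VA.
Step 7 — Real power: P = Re(S) = 50.36 W.
Step 8 — Reactive power: Q = Im(S) = 33.56 VAR.
Step 9 — Apparent power: |S| = 60.52 VA.
Step 10 — Power factor: PF = P/|S| = 0.8322 (lagging).

(a) P = 50.36 W  (b) Q = 33.56 VAR  (c) S = 60.52 VA  (d) PF = 0.8322 (lagging)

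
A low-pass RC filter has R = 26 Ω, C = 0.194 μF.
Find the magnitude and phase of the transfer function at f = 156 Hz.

Step 1 — Angular frequency: ω = 2π·156 = 980.2 rad/s.
Step 2 — Transfer function: H(jω) = 1/(1 + jωRC).
Step 3 — Denominator: 1 + jωRC = 1 + j·980.2·26·1.94e-07 = 1 + j0.004944.
Step 4 — H = 1 - j0.004944.
Step 5 — Magnitude: |H| = 1 (-0.0 dB); phase: φ = -0.3°.

|H| = 1 (-0.0 dB), φ = -0.3°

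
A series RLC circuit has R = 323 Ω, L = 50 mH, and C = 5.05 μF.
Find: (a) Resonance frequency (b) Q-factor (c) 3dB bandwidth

Step 1 — Resonance: ω₀ = 1/√(LC) = 1/√(0.05·5.05e-06) = 1990 rad/s.
Step 2 — f₀ = ω₀/(2π) = 316.7 Hz.
Step 3 — Series Q: Q = ω₀L/R = 1990·0.05/323 = 0.3081.
Step 4 — Bandwidth: Δω = ω₀/Q = 6460 rad/s; BW = Δω/(2π) = 1028 Hz.

(a) f₀ = 316.7 Hz  (b) Q = 0.3081  (c) BW = 1028 Hz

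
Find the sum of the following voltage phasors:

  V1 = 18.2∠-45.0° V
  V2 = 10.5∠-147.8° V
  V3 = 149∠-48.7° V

Step 1 — Convert each phasor to rectangular form:
  V1 = 18.2·(cos(-45.0°) + j·sin(-45.0°)) = 12.87 - j12.87 V
  V2 = 10.5·(cos(-147.8°) + j·sin(-147.8°)) = -8.885 - j5.595 V
  V3 = 149·(cos(-48.7°) + j·sin(-48.7°)) = 98.34 - j111.9 V
Step 2 — Sum components: V_total = 102.3 - j130.4 V.
Step 3 — Convert to polar: |V_total| = 165.8 V, ∠V_total = -51.9°.

V_total = 165.8∠-51.9° V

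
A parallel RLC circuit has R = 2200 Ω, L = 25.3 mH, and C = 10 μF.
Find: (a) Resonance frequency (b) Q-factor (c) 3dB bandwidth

Step 1 — Resonance: ω₀ = 1/√(LC) = 1/√(0.0253·1e-05) = 1988 rad/s.
Step 2 — f₀ = ω₀/(2π) = 316.4 Hz.
Step 3 — Parallel Q: Q = R/(ω₀L) = 2200/(1988·0.0253) = 43.74.
Step 4 — Bandwidth: Δω = ω₀/Q = 45.45 rad/s; BW = Δω/(2π) = 7.234 Hz.

(a) f₀ = 316.4 Hz  (b) Q = 43.74  (c) BW = 7.234 Hz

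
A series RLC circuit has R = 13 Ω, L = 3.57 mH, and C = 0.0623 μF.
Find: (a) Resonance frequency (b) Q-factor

Step 1 — Resonance condition Im(Z)=0 gives ω₀ = 1/√(LC).
Step 2 — ω₀ = 1/√(0.00357·6.23e-08) = 6.705e+04 rad/s.
Step 3 — f₀ = ω₀/(2π) = 1.067e+04 Hz.
Step 4 — Series Q: Q = ω₀L/R = 6.705e+04·0.00357/13 = 18.41.

(a) f₀ = 1.067e+04 Hz  (b) Q = 18.41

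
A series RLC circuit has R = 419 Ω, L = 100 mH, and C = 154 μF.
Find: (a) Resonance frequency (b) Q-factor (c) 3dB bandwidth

Step 1 — Resonance condition Im(Z)=0 gives ω₀ = 1/√(LC).
Step 2 — ω₀ = 1/√(0.1·0.000154) = 254.8 rad/s.
Step 3 — f₀ = ω₀/(2π) = 40.56 Hz.
Step 4 — Series Q: Q = ω₀L/R = 254.8·0.1/419 = 0.06082.
Step 5 — 3dB bandwidth: Δω = ω₀/Q = 4190 rad/s; BW = Δω/(2π) = 666.9 Hz.

(a) f₀ = 40.56 Hz  (b) Q = 0.06082  (c) BW = 666.9 Hz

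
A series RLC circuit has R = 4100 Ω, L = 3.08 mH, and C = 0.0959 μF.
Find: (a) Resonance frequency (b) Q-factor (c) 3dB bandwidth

Step 1 — Resonance: ω₀ = 1/√(LC) = 1/√(0.00308·9.59e-08) = 5.819e+04 rad/s.
Step 2 — f₀ = ω₀/(2π) = 9261 Hz.
Step 3 — Series Q: Q = ω₀L/R = 5.819e+04·0.00308/4100 = 0.04371.
Step 4 — Bandwidth: Δω = ω₀/Q = 1.331e+06 rad/s; BW = Δω/(2π) = 2.119e+05 Hz.

(a) f₀ = 9261 Hz  (b) Q = 0.04371  (c) BW = 2.119e+05 Hz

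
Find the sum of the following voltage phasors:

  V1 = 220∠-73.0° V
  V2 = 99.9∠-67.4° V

Step 1 — Convert each phasor to rectangular form:
  V1 = 220·(cos(-73.0°) + j·sin(-73.0°)) = 64.32 - j210.4 V
  V2 = 99.9·(cos(-67.4°) + j·sin(-67.4°)) = 38.39 - j92.23 V
Step 2 — Sum components: V_total = 102.7 - j302.6 V.
Step 3 — Convert to polar: |V_total| = 319.6 V, ∠V_total = -71.3°.

V_total = 319.6∠-71.3° V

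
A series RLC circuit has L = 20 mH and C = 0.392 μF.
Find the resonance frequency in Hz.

Step 1 — Resonance condition Im(Z)=0 gives ω₀ = 1/√(LC).
Step 2 — ω₀ = 1/√(0.02·3.92e-07) = 1.129e+04 rad/s.
Step 3 — f₀ = ω₀/(2π) = 1797 Hz.

f₀ = 1797 Hz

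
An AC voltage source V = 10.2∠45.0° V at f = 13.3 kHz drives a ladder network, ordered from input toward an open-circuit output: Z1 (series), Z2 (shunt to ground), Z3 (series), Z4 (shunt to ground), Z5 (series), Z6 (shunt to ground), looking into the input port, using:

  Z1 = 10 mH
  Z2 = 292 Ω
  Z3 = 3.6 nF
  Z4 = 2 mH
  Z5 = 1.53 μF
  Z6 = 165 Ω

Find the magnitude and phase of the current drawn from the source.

Step 1 — Angular frequency: ω = 2π·f = 2π·1.33e+04 = 8.357e+04 rad/s.
Step 2 — Component impedances:
  Z1: Z = jωL = j·8.357e+04·0.01 = 0 + j835.7 Ω
  Z2: Z = R = 292 Ω
  Z3: Z = 1/(jωC) = -j/(ω·C) = 0 - j3324 Ω
  Z4: Z = jωL = j·8.357e+04·0.002 = 0 + j167.1 Ω
  Z5: Z = 1/(jωC) = -j/(ω·C) = 0 - j7.821 Ω
  Z6: Z = R = 165 Ω
Step 3 — Ladder network (open output): work backward from the far end, alternating series and parallel combinations. Z_in = 289 + j809.7 Ω = 859.7∠70.4° Ω.
Step 4 — Source phasor: V = 10.2∠45.0° V = 7.212 + j7.212 V.
Step 5 — Ohm's law: I = V / Z_total = (7.212 + j7.212) / (289 + j809.7) = 0.01072 - j0.005082 A.
Step 6 — Convert to polar: |I| = 0.01186 A, ∠I = -25.4°.

I = 0.01186∠-25.4° A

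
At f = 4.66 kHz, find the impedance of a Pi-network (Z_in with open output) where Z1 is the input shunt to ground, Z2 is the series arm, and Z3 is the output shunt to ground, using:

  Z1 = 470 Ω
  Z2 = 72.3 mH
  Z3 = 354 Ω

Step 1 — Angular frequency: ω = 2π·f = 2π·4660 = 2.928e+04 rad/s.
Step 2 — Component impedances:
  Z1: Z = R = 470 Ω
  Z2: Z = jωL = j·2.928e+04·0.0723 = 0 + j2117 Ω
  Z3: Z = R = 354 Ω
Step 3 — With open output, the series arm Z2 and the output shunt Z3 appear in series to ground: Z2 + Z3 = 354 + j2117 Ω.
Step 4 — Parallel with input shunt Z1: Z_in = Z1 || (Z2 + Z3) = 434.7 + j90.62 Ω = 444.1∠11.8° Ω.

Z = 434.7 + j90.62 Ω = 444.1∠11.8° Ω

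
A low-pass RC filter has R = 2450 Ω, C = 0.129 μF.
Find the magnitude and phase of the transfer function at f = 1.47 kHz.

Step 1 — Angular frequency: ω = 2π·1470 = 9236 rad/s.
Step 2 — Transfer function: H(jω) = 1/(1 + jωRC).
Step 3 — Denominator: 1 + jωRC = 1 + j·9236·2450·1.29e-07 = 1 + j2.919.
Step 4 — H = 0.105 - j0.3066.
Step 5 — Magnitude: |H| = 0.3241 (-9.8 dB); phase: φ = -71.1°.

|H| = 0.3241 (-9.8 dB), φ = -71.1°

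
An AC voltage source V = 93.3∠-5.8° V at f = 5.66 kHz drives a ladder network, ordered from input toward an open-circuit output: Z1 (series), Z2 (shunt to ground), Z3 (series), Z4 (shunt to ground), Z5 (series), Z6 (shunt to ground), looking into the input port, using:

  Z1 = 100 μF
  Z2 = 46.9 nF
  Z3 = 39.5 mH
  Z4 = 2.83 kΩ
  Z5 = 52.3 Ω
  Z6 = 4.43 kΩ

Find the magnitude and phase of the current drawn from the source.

Step 1 — Angular frequency: ω = 2π·f = 2π·5660 = 3.556e+04 rad/s.
Step 2 — Component impedances:
  Z1: Z = 1/(jωC) = -j/(ω·C) = 0 - j0.2812 Ω
  Z2: Z = 1/(jωC) = -j/(ω·C) = 0 - j599.6 Ω
  Z3: Z = jωL = j·3.556e+04·0.0395 = 0 + j1405 Ω
  Z4: Z = R = 2830 Ω
  Z5: Z = R = 52.3 Ω
  Z6: Z = R = 4430 Ω
Step 3 — Ladder network (open output): work backward from the far end, alternating series and parallel combinations. Z_in = 170.5 - j679 Ω = 700∠-75.9° Ω.
Step 4 — Source phasor: V = 93.3∠-5.8° V = 92.82 - j9.429 V.
Step 5 — Ohm's law: I = V / Z_total = (92.82 - j9.429) / (170.5 - j679) = 0.04535 + j0.1253 A.
Step 6 — Convert to polar: |I| = 0.1333 A, ∠I = 70.1°.

I = 0.1333∠70.1° A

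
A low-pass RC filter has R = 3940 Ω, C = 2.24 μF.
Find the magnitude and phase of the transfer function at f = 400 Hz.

Step 1 — Angular frequency: ω = 2π·400 = 2513 rad/s.
Step 2 — Transfer function: H(jω) = 1/(1 + jωRC).
Step 3 — Denominator: 1 + jωRC = 1 + j·2513·3940·2.24e-06 = 1 + j22.18.
Step 4 — H = 0.002028 - j0.04499.
Step 5 — Magnitude: |H| = 0.04504 (-26.9 dB); phase: φ = -87.4°.

|H| = 0.04504 (-26.9 dB), φ = -87.4°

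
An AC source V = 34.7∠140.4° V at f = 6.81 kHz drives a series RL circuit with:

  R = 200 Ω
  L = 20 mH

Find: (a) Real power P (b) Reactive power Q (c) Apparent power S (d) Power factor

Step 1 — Angular frequency: ω = 2π·f = 2π·6810 = 4.279e+04 rad/s.
Step 2 — Component impedances:
  R: Z = R = 200 Ω
  L: Z = jωL = j·4.279e+04·0.02 = 0 + j855.8 Ω
Step 3 — Series combination: Z_total = R + L = 200 + j855.8 Ω = 878.8∠76.8° Ω.
Step 4 — Source phasor: V = 34.7∠140.4° V = -26.74 + j22.12 V.
Step 5 — Current: I = V / Z = 0.01758 + j0.03535 A = 0.03948∠63.6° A.
Step 6 — Complex power: S = V·I* = 0.3118 + j1.334 VA.
Step 7 — Real power: P = Re(S) = 0.3118 W.
Step 8 — Reactive power: Q = Im(S) = 1.334 VAR.
Step 9 — Apparent power: |S| = 1.37 VA.
Step 10 — Power factor: PF = P/|S| = 0.2276 (lagging).

(a) P = 0.3118 W  (b) Q = 1.334 VAR  (c) S = 1.37 VA  (d) PF = 0.2276 (lagging)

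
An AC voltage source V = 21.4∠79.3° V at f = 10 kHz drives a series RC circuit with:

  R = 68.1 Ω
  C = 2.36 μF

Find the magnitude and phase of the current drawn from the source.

Step 1 — Angular frequency: ω = 2π·f = 2π·1e+04 = 6.283e+04 rad/s.
Step 2 — Component impedances:
  R: Z = R = 68.1 Ω
  C: Z = 1/(jωC) = -j/(ω·C) = 0 - j6.744 Ω
Step 3 — Series combination: Z_total = R + C = 68.1 - j6.744 Ω = 68.43∠-5.7° Ω.
Step 4 — Source phasor: V = 21.4∠79.3° V = 3.973 + j21.03 V.
Step 5 — Ohm's law: I = V / Z_total = (3.973 + j21.03) / (68.1 - j6.744) = 0.0275 + j0.3115 A.
Step 6 — Convert to polar: |I| = 0.3127 A, ∠I = 85.0°.

I = 0.3127∠85.0° A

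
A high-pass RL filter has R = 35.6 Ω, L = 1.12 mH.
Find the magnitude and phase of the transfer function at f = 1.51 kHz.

Step 1 — Angular frequency: ω = 2π·1510 = 9488 rad/s.
Step 2 — Transfer function: H(jω) = jωL/(R + jωL).
Step 3 — Numerator jωL = j·10.63; denominator R + jωL = 35.6 + j10.63.
Step 4 — H = 0.08181 + j0.2741.
Step 5 — Magnitude: |H| = 0.286 (-10.9 dB); phase: φ = 73.4°.

|H| = 0.286 (-10.9 dB), φ = 73.4°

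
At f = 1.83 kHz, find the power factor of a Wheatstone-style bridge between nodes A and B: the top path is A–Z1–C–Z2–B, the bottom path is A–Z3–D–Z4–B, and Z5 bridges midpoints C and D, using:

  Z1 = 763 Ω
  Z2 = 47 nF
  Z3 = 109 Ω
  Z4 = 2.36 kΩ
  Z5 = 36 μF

Step 1 — Angular frequency: ω = 2π·f = 2π·1830 = 1.15e+04 rad/s.
Step 2 — Component impedances:
  Z1: Z = R = 763 Ω
  Z2: Z = 1/(jωC) = -j/(ω·C) = 0 - j1850 Ω
  Z3: Z = R = 109 Ω
  Z4: Z = R = 2360 Ω
  Z5: Z = 1/(jωC) = -j/(ω·C) = 0 - j2.416 Ω
Step 3 — Bridge requires nodal analysis (the Z5 bridge couples midpoints C and D, so the two paths cannot be reduced to a simple series/parallel combination). Setting node B to ground and injecting 1 A at node A, the 3-node admittance system at A, C, D solves to V_A = Z_AB = 995 - j1146 Ω = 1518∠-49.0° Ω.
Step 4 — Power factor: PF = cos(φ) = Re(Z)/|Z| = 995.03/1517.7 = 0.6556.
Step 5 — Type: Im(Z) = -1146 ⇒ leading (phase φ = -49.0°).

PF = 0.6556 (leading, φ = -49.0°)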